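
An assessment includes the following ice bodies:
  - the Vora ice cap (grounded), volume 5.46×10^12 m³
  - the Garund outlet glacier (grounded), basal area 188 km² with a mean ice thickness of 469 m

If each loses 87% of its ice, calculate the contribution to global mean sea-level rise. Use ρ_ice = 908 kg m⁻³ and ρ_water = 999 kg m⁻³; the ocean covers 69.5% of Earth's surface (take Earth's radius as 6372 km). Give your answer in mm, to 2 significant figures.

≈ 12 mm

Vora: 0.87 × 5.46×10^12 m³ × (908/999) = 4.317×10^12 m³ of water.
Garund: ice volume = 188 km² × 469 m = 88.17 km³; 0.87 × 88.17 × (908/999) = 69.72 km³ of water.
Total added water ≈ 4.387×10^12 m³ over 3.55×10^14 m² → Δh = 0.0124 m = 12 mm.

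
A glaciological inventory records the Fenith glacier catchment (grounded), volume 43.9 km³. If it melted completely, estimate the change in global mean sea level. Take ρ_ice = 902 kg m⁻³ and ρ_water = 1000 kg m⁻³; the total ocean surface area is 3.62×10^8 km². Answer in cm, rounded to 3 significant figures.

Fenith: 43.9 km³ × (902/1000) = 39.60 km³ of water.
Spread over 3.62×10^14 m² of ocean, Δh = 3.960×10^10 / 3.62×10^14 = 1.09×10^-4 m = 0.0109 cm.

≈ 0.0109 cm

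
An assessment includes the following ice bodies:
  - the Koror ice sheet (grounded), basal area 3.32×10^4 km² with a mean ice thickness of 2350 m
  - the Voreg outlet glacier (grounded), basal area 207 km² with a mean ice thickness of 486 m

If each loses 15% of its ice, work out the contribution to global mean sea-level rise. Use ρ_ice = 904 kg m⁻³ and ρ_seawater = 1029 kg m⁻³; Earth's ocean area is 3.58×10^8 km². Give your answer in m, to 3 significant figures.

≈ 0.0288 m

Koror: ice volume = 3.32×10^4 km² × 2350 m = 7.802×10^4 km³; 0.15 × 7.802×10^4 × (904/1029) = 1.028×10^4 km³ of water.
Voreg: ice volume = 207 km² × 486 m = 100.6 km³; 0.15 × 100.6 × (904/1029) = 13.26 km³ of water.
Total added water ≈ 1.029×10^13 m³ over 3.58×10^14 m² → Δh = 0.0288 m.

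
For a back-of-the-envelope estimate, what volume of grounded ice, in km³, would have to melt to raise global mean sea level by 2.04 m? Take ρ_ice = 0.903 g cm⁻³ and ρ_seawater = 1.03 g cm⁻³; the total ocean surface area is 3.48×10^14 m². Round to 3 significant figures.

Required water volume = Δh × A = 2.04 m × 3.48×10^14 m² = 7.099×10^14 m³ = 7.099×10^5 km³.
Ice volume = water volume × ρ_w/ρ_ice = 7.099×10^5 × 1030/903 = 8.10×10^5 km³.

≈ 8.10×10^5 km³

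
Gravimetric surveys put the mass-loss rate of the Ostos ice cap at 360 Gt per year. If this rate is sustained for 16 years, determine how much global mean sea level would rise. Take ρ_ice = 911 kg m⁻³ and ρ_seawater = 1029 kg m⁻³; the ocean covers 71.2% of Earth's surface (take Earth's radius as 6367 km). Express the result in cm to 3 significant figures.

≈ 1.54 cm

Total mass lost = 360 Gt/yr × 16 yr = 5760 Gt = 5.760×10^15 kg.
ρ_w = 1029 kg m⁻³, so water volume = 5.760×10^15 / 1029 = 5.598×10^12 m³.
Δh = 5.598×10^12 / 3.63×10^14 = 0.0154 m = 1.54 cm.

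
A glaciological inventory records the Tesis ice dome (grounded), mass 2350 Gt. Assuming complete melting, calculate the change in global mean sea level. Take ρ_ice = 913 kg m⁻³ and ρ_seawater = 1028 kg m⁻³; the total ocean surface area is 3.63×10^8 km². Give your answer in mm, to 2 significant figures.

Tesis: 2350 Gt = 2.350×10^15 kg; dividing by ρ_w = 1028 kg m⁻³ gives 2.286×10^12 m³ of water.
Spread over 3.63×10^14 m² of ocean, Δh = 2.286×10^12 / 3.63×10^14 = 6.30×10^-3 m = 6.3 mm.

≈ 6.3 mm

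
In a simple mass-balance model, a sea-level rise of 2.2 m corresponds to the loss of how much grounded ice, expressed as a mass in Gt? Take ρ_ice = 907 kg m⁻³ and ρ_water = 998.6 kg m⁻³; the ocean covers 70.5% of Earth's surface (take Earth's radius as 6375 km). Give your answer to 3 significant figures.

≈ 7.91×10^5 Gt

Required water volume = Δh × A = 2.2 m × 3.60×10^14 m² = 7.921×10^14 m³.
ρ_w = 998.6 kg m⁻³, so the mass of water = 7.921×10^14 m³ × 998.6 kg m⁻³ = 7.910×10^17 kg = 7.91×10^5 Gt (and the same mass of ice, by conservation).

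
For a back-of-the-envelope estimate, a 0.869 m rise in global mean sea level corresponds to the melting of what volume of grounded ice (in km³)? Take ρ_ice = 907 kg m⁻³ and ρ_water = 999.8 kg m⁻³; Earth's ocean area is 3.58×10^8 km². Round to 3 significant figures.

Required water volume = Δh × A = 0.869 m × 3.58×10^14 m² = 3.111×10^14 m³ = 3.111×10^5 km³.
Ice volume = water volume × ρ_w/ρ_ice = 3.111×10^5 × 999.8/907 = 3.43×10^5 km³.

≈ 3.43×10^5 km³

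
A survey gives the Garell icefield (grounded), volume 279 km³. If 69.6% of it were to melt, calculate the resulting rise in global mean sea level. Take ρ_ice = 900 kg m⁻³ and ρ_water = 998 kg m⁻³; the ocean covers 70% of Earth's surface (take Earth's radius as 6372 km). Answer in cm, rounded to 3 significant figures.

Garell: 0.696 × 279 km³ × (900/998) = 175.1 km³ of water.
Spread over 3.57×10^14 m² of ocean, Δh = 1.751×10^11 / 3.57×10^14 = 4.90×10^-4 m = 0.0490 cm.

≈ 0.0490 cm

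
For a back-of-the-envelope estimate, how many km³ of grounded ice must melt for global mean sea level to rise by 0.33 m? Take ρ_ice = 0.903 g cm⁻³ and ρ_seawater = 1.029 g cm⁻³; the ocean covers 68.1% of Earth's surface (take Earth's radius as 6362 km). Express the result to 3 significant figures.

≈ 1.30×10^5 km³

Required water volume = Δh × A = 0.33 m × 3.46×10^14 m² = 1.143×10^14 m³ = 1.143×10^5 km³.
Ice volume = water volume × ρ_w/ρ_ice = 1.143×10^5 × 1029/903 = 1.30×10^5 km³.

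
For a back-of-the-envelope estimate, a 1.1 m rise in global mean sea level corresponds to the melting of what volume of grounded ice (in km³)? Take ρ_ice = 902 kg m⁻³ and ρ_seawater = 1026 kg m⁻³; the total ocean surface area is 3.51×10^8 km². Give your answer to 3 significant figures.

Required water volume = Δh × A = 1.1 m × 3.51×10^14 m² = 3.861×10^14 m³ = 3.861×10^5 km³.
Ice volume = water volume × ρ_w/ρ_ice = 3.861×10^5 × 1026/902 = 4.39×10^5 km³.

≈ 4.39×10^5 km³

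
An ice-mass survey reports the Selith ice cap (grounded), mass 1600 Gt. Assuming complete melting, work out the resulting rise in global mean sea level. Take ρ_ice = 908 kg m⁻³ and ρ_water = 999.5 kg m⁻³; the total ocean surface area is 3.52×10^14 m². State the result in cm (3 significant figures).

Selith: 1600 Gt = 1.600×10^15 kg; dividing by ρ_w = 999.5 kg m⁻³ gives 1.601×10^12 m³ of water.
Spread over 3.52×10^14 m² of ocean, Δh = 1.601×10^12 / 3.52×10^14 = 4.55×10^-3 m = 0.455 cm.

≈ 0.455 cm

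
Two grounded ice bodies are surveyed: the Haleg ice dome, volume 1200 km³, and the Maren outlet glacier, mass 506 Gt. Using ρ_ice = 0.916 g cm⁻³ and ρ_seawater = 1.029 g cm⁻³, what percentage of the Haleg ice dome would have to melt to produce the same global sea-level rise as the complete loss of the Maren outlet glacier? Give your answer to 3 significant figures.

≈ 46.0 %

Equal sea-level rise means equal mass of meltwater, i.e. equal mass of ice lost.
Ice mass of Maren: 5.060×10^14 kg; ice mass of Haleg: 1.099×10^15 kg.
Fraction required = 5.060×10^14 / 1.099×10^15 = 0.460 → 46.0 %.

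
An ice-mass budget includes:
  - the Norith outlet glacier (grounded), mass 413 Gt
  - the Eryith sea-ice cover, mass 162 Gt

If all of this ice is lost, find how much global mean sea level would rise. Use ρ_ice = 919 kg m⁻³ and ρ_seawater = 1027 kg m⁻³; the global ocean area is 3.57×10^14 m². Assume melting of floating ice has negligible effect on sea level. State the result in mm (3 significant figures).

Norith: 413 Gt = 4.130×10^14 kg; dividing by ρ_w = 1027 kg m⁻³ gives 4.021×10^11 m³ of water.
The Eryith sea-ice cover is floating and already displaces its own weight of water, so its melt adds essentially nothing to sea level.
Total added water ≈ 4.021×10^11 m³ over 3.57×10^14 m² → Δh = 1.13×10^-3 m = 1.13 mm.

≈ 1.13 mm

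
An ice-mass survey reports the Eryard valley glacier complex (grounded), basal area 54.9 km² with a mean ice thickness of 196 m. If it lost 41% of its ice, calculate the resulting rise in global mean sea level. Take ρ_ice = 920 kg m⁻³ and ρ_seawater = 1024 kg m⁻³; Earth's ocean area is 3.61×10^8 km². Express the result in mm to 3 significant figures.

≈ 0.0110 mm

Eryard: ice volume = 54.9 km² × 196 m = 10.76 km³; 0.41 × 10.76 × (920/1024) = 3.964 km³ of water.
Spread over 3.61×10^14 m² of ocean, Δh = 3.964×10^9 / 3.61×10^14 = 1.10×10^-5 m = 0.0110 mm.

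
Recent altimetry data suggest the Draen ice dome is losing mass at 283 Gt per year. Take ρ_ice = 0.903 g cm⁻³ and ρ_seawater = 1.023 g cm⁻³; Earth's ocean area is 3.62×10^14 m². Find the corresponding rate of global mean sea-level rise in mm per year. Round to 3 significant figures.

ρ_w = 1.023 g cm⁻³ = 1023 kg m⁻³. Annual water volume added = 283 Gt / ρ_w = 2.830×10^14 kg / 1023 kg m⁻³ = 2.766×10^11 m³.
Δh per year = 2.766×10^11 / 3.62×10^14 = 7.64×10^-4 m = 0.764 mm.

≈ 0.764 mm/yr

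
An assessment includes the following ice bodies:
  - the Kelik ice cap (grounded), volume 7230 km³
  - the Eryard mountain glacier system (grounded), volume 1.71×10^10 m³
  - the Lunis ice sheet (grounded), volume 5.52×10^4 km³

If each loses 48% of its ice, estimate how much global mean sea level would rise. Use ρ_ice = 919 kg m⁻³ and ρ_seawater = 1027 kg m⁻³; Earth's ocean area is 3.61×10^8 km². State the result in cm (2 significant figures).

≈ 7.4 cm

Kelik: 0.48 × 7230 km³ × (919/1027) = 3105 km³ of water.
Eryard: 0.48 × 1.71×10^10 m³ × (919/1027) = 7.345×10^9 m³ of water.
Lunis: 0.48 × 5.52×10^4 km³ × (919/1027) = 2.371×10^4 km³ of water.
Total added water ≈ 2.682×10^13 m³ over 3.61×10^14 m² → Δh = 0.0743 m = 7.4 cm.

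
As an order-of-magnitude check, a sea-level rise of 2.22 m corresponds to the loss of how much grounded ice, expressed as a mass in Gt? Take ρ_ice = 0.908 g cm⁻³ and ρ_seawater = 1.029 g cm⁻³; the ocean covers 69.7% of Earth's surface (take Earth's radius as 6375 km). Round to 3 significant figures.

Required water volume = Δh × A = 2.22 m × 3.56×10^14 m² = 7.902×10^14 m³.
ρ_w = 1.029 g cm⁻³ = 1029 kg m⁻³, so the mass of water = 7.902×10^14 m³ × 1029 kg m⁻³ = 8.132×10^17 kg = 8.13×10^5 Gt (and the same mass of ice, by conservation).

≈ 8.13×10^5 Gt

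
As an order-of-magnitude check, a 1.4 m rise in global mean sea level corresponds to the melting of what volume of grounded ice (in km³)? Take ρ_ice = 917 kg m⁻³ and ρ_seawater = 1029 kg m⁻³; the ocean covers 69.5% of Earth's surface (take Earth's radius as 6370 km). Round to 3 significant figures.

Required water volume = Δh × A = 1.4 m × 3.54×10^14 m² = 4.961×10^14 m³ = 4.961×10^5 km³.
Ice volume = water volume × ρ_w/ρ_ice = 4.961×10^5 × 1029/917 = 5.57×10^5 km³.

≈ 5.57×10^5 km³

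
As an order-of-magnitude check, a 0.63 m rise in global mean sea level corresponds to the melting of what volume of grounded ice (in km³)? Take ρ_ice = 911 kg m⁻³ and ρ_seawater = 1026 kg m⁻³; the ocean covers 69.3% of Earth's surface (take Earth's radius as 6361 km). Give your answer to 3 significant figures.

Required water volume = Δh × A = 0.63 m × 3.52×10^14 m² = 2.220×10^14 m³ = 2.220×10^5 km³.
Ice volume = water volume × ρ_w/ρ_ice = 2.220×10^5 × 1026/911 = 2.50×10^5 km³.

≈ 2.50×10^5 km³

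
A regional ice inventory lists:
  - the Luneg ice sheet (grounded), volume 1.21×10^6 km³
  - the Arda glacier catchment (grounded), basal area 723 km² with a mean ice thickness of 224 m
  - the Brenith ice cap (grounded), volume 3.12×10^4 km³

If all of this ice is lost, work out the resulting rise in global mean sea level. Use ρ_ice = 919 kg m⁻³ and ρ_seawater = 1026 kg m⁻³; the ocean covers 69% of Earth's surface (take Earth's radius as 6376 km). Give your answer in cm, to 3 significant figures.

Luneg: 1.21×10^6 km³ × (919/1026) = 1.084×10^6 km³ of water.
Arda: ice volume = 723 km² × 224 m = 162.0 km³; 162.0 × (919/1026) = 145.1 km³ of water.
Brenith: 3.12×10^4 km³ × (919/1026) = 2.795×10^4 km³ of water.
Total added water ≈ 1.112×10^15 m³ over 3.52×10^14 m² → Δh = 3.15 m = 315 cm.

≈ 315 cm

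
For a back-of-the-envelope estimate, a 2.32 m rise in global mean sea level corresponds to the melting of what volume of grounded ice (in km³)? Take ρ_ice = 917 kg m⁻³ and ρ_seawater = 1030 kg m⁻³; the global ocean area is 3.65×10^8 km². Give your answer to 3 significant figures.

Required water volume = Δh × A = 2.32 m × 3.65×10^14 m² = 8.468×10^14 m³ = 8.468×10^5 km³.
Ice volume = water volume × ρ_w/ρ_ice = 8.468×10^5 × 1030/917 = 9.51×10^5 km³.

≈ 9.51×10^5 km³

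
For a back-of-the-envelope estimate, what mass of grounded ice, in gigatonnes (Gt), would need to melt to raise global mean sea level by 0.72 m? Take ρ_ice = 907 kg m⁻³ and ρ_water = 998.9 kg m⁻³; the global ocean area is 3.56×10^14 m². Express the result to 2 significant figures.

Required water volume = Δh × A = 0.72 m × 3.56×10^14 m² = 2.563×10^14 m³.
ρ_w = 998.9 kg m⁻³, so the mass of water = 2.563×10^14 m³ × 998.9 kg m⁻³ = 2.560×10^17 kg = 2.6×10^5 Gt (and the same mass of ice, by conservation).

≈ 2.6×10^5 Gt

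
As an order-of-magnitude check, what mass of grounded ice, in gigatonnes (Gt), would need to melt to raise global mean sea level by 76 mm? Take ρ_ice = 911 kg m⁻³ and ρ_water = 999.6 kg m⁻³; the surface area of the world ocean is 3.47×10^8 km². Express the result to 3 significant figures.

≈ 2.64×10^4 Gt

Required water volume = Δh × A = 0.076 m × 3.47×10^14 m² = 2.637×10^13 m³.
ρ_w = 999.6 kg m⁻³, so the mass of water = 2.637×10^13 m³ × 999.6 kg m⁻³ = 2.636×10^16 kg = 2.64×10^4 Gt (and the same mass of ice, by conservation).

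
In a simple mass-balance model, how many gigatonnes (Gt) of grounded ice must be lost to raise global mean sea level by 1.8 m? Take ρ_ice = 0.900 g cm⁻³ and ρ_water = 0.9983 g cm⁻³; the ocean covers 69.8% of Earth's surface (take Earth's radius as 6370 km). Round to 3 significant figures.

≈ 6.40×10^5 Gt

Required water volume = Δh × A = 1.8 m × 3.56×10^14 m² = 6.406×10^14 m³.
ρ_w = 0.9983 g cm⁻³ = 998.3 kg m⁻³, so the mass of water = 6.406×10^14 m³ × 998.3 kg m⁻³ = 6.396×10^17 kg = 6.40×10^5 Gt (and the same mass of ice, by conservation).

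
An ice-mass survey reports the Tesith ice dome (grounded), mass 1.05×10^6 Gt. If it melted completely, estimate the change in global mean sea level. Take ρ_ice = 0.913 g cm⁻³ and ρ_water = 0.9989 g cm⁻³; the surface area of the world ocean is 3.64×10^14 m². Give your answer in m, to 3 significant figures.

≈ 2.89 m

Tesith: 1.05×10^6 Gt = 1.050×10^18 kg; dividing by ρ_w = 0.9989 g cm⁻³ = 998.9 kg m⁻³ gives 1.051×10^15 m³ of water.
Spread over 3.64×10^14 m² of ocean, Δh = 1.051×10^15 / 3.64×10^14 = 2.89 m.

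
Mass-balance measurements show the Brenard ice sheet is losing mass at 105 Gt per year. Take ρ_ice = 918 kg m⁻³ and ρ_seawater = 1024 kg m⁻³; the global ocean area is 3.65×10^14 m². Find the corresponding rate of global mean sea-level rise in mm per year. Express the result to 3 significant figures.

≈ 0.281 mm/yr

ρ_w = 1024 kg m⁻³. Annual water volume added = 105 Gt / ρ_w = 1.050×10^14 kg / 1024 kg m⁻³ = 1.025×10^11 m³.
Δh per year = 1.025×10^11 / 3.65×10^14 = 2.81×10^-4 m = 0.281 mm.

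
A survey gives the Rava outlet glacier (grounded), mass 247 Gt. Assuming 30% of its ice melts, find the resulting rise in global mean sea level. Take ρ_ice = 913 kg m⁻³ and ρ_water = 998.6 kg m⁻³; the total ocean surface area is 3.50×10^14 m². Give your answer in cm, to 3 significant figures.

≈ 0.0212 cm

Rava: 0.3 × 247 Gt = 7.410×10^13 kg; dividing by ρ_w = 998.6 kg m⁻³ gives 7.420×10^10 m³ of water.
Spread over 3.50×10^14 m² of ocean, Δh = 7.420×10^10 / 3.50×10^14 = 2.12×10^-4 m = 0.0212 cm.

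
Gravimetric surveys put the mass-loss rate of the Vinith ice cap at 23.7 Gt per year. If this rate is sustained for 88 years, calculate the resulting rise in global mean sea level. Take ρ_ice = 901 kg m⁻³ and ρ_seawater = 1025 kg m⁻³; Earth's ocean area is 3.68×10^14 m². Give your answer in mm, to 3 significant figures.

Total mass lost = 23.7 Gt/yr × 88 yr = 2086 Gt = 2.086×10^15 kg.
ρ_w = 1025 kg m⁻³, so water volume = 2.086×10^15 / 1025 = 2.035×10^12 m³.
Δh = 2.035×10^12 / 3.68×10^14 = 5.53×10^-3 m = 5.53 mm.

≈ 5.53 mm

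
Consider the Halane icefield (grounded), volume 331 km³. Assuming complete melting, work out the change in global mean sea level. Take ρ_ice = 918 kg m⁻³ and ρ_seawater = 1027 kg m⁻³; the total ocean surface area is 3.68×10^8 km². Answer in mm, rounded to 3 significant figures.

≈ 0.804 mm

Halane: 331 km³ × (918/1027) = 295.9 km³ of water.
Spread over 3.68×10^14 m² of ocean, Δh = 2.959×10^11 / 3.68×10^14 = 8.04×10^-4 m = 0.804 mm.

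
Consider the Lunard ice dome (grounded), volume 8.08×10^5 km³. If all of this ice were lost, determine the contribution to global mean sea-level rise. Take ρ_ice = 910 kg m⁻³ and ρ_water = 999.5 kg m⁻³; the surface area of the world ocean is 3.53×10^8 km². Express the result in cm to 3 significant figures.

Lunard: 8.08×10^5 km³ × (910/999.5) = 7.356×10^5 km³ of water.
Spread over 3.53×10^14 m² of ocean, Δh = 7.356×10^14 / 3.53×10^14 = 2.08 m = 208 cm.

≈ 208 cm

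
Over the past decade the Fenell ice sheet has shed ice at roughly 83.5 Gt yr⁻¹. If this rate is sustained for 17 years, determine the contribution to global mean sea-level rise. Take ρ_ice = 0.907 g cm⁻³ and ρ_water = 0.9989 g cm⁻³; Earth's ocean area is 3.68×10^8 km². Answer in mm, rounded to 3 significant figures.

Total mass lost = 83.5 Gt/yr × 17 yr = 1420 Gt = 1.420×10^15 kg.
ρ_w = 0.9989 g cm⁻³ = 998.9 kg m⁻³, so water volume = 1.420×10^15 / 998.9 = 1.421×10^12 m³.
Δh = 1.421×10^12 / 3.68×10^14 = 3.86×10^-3 m = 3.86 mm.

≈ 3.86 mm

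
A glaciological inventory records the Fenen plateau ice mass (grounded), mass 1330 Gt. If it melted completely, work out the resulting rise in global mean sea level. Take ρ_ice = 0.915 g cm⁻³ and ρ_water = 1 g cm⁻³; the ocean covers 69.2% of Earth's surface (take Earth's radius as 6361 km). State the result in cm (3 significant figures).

Fenen: 1330 Gt = 1.330×10^15 kg; dividing by ρ_w = 1 g cm⁻³ = 1000 kg m⁻³ gives 1.330×10^12 m³ of water.
Spread over 3.52×10^14 m² of ocean, Δh = 1.330×10^12 / 3.52×10^14 = 3.78×10^-3 m = 0.378 cm.

≈ 0.378 cm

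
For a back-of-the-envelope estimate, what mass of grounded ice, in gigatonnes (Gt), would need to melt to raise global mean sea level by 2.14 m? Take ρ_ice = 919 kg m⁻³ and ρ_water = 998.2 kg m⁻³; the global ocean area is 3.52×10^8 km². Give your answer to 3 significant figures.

Required water volume = Δh × A = 2.14 m × 3.52×10^14 m² = 7.533×10^14 m³.
ρ_w = 998.2 kg m⁻³, so the mass of water = 7.533×10^14 m³ × 998.2 kg m⁻³ = 7.519×10^17 kg = 7.52×10^5 Gt (and the same mass of ice, by conservation).

≈ 7.52×10^5 Gt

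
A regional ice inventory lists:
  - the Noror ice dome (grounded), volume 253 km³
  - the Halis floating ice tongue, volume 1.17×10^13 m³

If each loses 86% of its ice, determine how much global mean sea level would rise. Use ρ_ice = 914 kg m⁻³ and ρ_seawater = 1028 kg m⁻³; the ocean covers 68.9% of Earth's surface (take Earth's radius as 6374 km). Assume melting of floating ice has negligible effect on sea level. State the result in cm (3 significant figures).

Noror: 0.86 × 253 km³ × (914/1028) = 193.5 km³ of water.
The Halis floating ice tongue is floating and already displaces its own weight of water, so its melt adds essentially nothing to sea level.
Total added water ≈ 1.935×10^11 m³ over 3.52×10^14 m² → Δh = 5.50×10^-4 m = 0.0550 cm.

≈ 0.0550 cm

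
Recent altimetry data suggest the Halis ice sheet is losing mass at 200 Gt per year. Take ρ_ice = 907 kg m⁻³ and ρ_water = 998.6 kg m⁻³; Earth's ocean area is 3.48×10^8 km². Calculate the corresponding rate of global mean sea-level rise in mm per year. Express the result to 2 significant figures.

≈ 0.58 mm/yr

ρ_w = 998.6 kg m⁻³. Annual water volume added = 200 Gt / ρ_w = 2.000×10^14 kg / 998.6 kg m⁻³ = 2.003×10^11 m³.
Δh per year = 2.003×10^11 / 3.48×10^14 = 5.76×10^-4 m = 0.58 mm.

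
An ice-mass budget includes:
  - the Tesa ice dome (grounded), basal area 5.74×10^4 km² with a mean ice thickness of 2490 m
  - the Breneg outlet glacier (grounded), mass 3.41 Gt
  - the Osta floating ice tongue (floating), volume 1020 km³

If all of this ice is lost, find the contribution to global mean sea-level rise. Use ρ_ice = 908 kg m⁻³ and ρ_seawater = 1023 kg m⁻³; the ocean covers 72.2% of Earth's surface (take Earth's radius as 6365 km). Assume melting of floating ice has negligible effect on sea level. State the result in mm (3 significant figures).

Tesa: ice volume = 5.74×10^4 km² × 2490 m = 1.429×10^5 km³; 1.429×10^5 × (908/1023) = 1.269×10^5 km³ of water.
Breneg: 3.41 Gt = 3.410×10^12 kg; dividing by ρ_w = 1023 kg m⁻³ gives 3.333×10^9 m³ of water.
The Osta floating ice tongue is floating and already displaces its own weight of water, so its melt adds essentially nothing to sea level.
Total added water ≈ 1.269×10^14 m³ over 3.68×10^14 m² → Δh = 0.345 m = 345 mm.

≈ 345 mm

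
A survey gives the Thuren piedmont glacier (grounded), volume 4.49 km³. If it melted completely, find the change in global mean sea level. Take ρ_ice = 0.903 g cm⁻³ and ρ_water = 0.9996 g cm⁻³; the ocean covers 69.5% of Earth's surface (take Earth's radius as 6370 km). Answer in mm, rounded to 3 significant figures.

≈ 0.0114 mm

Thuren: 4.49 km³ × (903/999.6) = 4.056 km³ of water.
Spread over 3.54×10^14 m² of ocean, Δh = 4.056×10^9 / 3.54×10^14 = 1.14×10^-5 m = 0.0114 mm.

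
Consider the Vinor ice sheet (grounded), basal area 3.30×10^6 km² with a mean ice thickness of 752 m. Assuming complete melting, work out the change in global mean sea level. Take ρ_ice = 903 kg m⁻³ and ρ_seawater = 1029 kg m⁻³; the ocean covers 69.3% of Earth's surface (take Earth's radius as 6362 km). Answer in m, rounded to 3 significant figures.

≈ 6.18 m

Vinor: ice volume = 3.30×10^6 km² × 752 m = 2.482×10^6 km³; 2.482×10^6 × (903/1029) = 2.178×10^6 km³ of water.
Spread over 3.52×10^14 m² of ocean, Δh = 2.178×10^15 / 3.52×10^14 = 6.18 m.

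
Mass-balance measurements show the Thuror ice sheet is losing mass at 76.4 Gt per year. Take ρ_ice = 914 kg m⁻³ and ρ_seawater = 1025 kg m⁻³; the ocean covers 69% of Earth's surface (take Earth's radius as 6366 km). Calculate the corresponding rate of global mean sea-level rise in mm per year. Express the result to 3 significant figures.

≈ 0.212 mm/yr

ρ_w = 1025 kg m⁻³. Annual water volume added = 76.4 Gt / ρ_w = 7.640×10^13 kg / 1025 kg m⁻³ = 7.454×10^10 m³.
Δh per year = 7.454×10^10 / 3.51×10^14 = 2.12×10^-4 m = 0.212 mm.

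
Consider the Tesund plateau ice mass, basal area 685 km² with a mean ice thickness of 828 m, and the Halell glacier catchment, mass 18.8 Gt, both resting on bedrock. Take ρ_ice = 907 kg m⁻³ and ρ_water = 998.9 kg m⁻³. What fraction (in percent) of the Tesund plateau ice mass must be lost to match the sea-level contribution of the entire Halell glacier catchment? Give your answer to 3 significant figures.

Equal sea-level rise means equal mass of meltwater, i.e. equal mass of ice lost.
Ice mass of Halell: 1.880×10^13 kg; ice mass of Tesund: 5.144×10^14 kg.
Fraction required = 1.880×10^13 / 5.144×10^14 = 0.0365 → 3.65 %.

≈ 3.65 %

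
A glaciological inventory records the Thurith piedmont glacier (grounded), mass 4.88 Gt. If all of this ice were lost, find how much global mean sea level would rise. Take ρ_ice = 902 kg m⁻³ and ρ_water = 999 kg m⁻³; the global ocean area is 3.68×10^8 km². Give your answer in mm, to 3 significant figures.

Thurith: 4.88 Gt = 4.880×10^12 kg; dividing by ρ_w = 999 kg m⁻³ gives 4.885×10^9 m³ of water.
Spread over 3.68×10^14 m² of ocean, Δh = 4.885×10^9 / 3.68×10^14 = 1.33×10^-5 m = 0.0133 mm.

≈ 0.0133 mm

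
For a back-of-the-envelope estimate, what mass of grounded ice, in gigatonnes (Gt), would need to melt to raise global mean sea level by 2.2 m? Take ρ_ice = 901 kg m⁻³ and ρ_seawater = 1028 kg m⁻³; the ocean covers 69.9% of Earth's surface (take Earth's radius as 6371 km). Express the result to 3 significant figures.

Required water volume = Δh × A = 2.2 m × 3.57×10^14 m² = 7.844×10^14 m³.
ρ_w = 1028 kg m⁻³, so the mass of water = 7.844×10^14 m³ × 1028 kg m⁻³ = 8.063×10^17 kg = 8.06×10^5 Gt (and the same mass of ice, by conservation).

≈ 8.06×10^5 Gt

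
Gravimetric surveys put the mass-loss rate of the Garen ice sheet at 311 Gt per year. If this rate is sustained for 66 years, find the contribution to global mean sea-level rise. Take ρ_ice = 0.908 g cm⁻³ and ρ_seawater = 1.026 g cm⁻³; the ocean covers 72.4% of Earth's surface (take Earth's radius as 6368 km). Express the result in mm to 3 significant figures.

≈ 54.2 mm

Total mass lost = 311 Gt/yr × 66 yr = 2.053×10^4 Gt = 2.053×10^16 kg.
ρ_w = 1.026 g cm⁻³ = 1026 kg m⁻³, so water volume = 2.053×10^16 / 1026 = 2.001×10^13 m³.
Δh = 2.001×10^13 / 3.69×10^14 = 0.0542 m = 54.2 mm.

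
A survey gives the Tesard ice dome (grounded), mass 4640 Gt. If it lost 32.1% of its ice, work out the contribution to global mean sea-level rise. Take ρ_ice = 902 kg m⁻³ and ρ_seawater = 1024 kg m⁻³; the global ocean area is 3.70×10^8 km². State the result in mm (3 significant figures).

≈ 3.93 mm

Tesard: 0.321 × 4640 Gt = 1.489×10^15 kg; dividing by ρ_w = 1024 kg m⁻³ gives 1.455×10^12 m³ of water.
Spread over 3.70×10^14 m² of ocean, Δh = 1.455×10^12 / 3.70×10^14 = 3.93×10^-3 m = 3.93 mm.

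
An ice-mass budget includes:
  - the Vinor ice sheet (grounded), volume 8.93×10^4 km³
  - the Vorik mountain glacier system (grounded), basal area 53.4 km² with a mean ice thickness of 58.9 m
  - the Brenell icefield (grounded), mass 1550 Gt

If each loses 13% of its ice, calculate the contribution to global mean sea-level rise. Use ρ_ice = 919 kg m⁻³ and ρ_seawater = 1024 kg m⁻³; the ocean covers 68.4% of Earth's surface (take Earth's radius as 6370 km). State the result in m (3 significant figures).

Vinor: 0.13 × 8.93×10^4 km³ × (919/1024) = 1.042×10^4 km³ of water.
Vorik: ice volume = 53.4 km² × 58.9 m = 3.145 km³; 0.13 × 3.145 × (919/1024) = 0.3670 km³ of water.
Brenell: 0.13 × 1550 Gt = 2.015×10^14 kg; dividing by ρ_w = 1024 kg m⁻³ gives 1.968×10^11 m³ of water.
Total added water ≈ 1.062×10^13 m³ over 3.49×10^14 m² → Δh = 0.0304 m.

≈ 0.0304 m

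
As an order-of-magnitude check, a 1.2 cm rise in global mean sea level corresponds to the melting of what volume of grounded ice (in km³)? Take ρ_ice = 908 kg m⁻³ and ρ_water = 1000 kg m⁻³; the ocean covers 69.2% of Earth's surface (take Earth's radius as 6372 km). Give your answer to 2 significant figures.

≈ 4700 km³

Required water volume = Δh × A = 0.012 m × 3.53×10^14 m² = 4.237×10^12 m³ = 4237 km³.
Ice volume = water volume × ρ_w/ρ_ice = 4237 × 1000/908 = 4700 km³.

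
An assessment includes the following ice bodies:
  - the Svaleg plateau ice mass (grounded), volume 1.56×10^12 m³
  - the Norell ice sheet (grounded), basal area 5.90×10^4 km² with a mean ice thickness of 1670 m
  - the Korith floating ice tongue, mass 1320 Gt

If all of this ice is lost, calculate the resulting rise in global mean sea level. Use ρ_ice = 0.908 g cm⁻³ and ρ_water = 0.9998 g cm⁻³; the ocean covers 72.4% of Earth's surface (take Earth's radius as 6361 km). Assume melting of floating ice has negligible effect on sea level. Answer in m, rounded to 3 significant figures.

Svaleg: 1.56×10^12 m³ × (908/999.8) = 1.417×10^12 m³ of water.
Norell: ice volume = 5.90×10^4 km² × 1670 m = 9.853×10^4 km³; 9.853×10^4 × (908/999.8) = 8.948×10^4 km³ of water.
The Korith floating ice tongue is floating and already displaces its own weight of water, so its melt adds essentially nothing to sea level.
Total added water ≈ 9.090×10^13 m³ over 3.68×10^14 m² → Δh = 0.247 m.

≈ 0.247 m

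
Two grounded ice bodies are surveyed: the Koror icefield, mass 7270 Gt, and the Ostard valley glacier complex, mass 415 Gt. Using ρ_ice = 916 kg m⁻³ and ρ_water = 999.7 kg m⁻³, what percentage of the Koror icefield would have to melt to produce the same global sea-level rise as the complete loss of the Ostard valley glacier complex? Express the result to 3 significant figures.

≈ 5.71 %

Equal sea-level rise means equal mass of meltwater, i.e. equal mass of ice lost.
Ice mass of Ostard: 4.150×10^14 kg; ice mass of Koror: 7.270×10^15 kg.
Fraction required = 4.150×10^14 / 7.270×10^15 = 0.0571 → 5.71 %.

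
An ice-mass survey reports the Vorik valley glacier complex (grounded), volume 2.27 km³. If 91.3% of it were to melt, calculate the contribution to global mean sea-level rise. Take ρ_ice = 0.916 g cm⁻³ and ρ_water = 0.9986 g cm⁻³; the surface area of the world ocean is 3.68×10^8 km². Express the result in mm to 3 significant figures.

≈ 5.17×10^-3 mm

Vorik: 0.913 × 2.27 km³ × (916/998.6) = 1.901 km³ of water.
Spread over 3.68×10^14 m² of ocean, Δh = 1.901×10^9 / 3.68×10^14 = 5.17×10^-6 m = 5.17×10^-3 mm.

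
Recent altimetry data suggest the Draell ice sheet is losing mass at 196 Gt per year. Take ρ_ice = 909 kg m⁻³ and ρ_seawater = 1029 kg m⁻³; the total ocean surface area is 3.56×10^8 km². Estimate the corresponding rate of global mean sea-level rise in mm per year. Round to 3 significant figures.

ρ_w = 1029 kg m⁻³. Annual water volume added = 196 Gt / ρ_w = 1.960×10^14 kg / 1029 kg m⁻³ = 1.905×10^11 m³.
Δh per year = 1.905×10^11 / 3.56×10^14 = 5.35×10^-4 m = 0.535 mm.

≈ 0.535 mm/yr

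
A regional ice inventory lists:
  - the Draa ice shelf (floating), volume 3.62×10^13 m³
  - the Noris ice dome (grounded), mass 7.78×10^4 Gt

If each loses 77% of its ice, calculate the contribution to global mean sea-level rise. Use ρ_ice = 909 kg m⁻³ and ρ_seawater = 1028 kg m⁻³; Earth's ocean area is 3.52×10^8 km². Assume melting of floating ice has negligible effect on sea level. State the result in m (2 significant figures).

≈ 0.17 m

The Draa ice shelf is floating and already displaces its own weight of water, so its melt adds essentially nothing to sea level.
Noris: 0.77 × 7.78×10^4 Gt = 5.991×10^16 kg; dividing by ρ_w = 1028 kg m⁻³ gives 5.827×10^13 m³ of water.
Total added water ≈ 5.827×10^13 m³ over 3.52×10^14 m² → Δh = 0.166 m.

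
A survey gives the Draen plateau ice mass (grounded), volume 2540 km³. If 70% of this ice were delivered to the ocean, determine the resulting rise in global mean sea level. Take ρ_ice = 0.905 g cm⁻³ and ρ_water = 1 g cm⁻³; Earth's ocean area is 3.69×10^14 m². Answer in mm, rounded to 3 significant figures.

≈ 4.36 mm

Draen: 0.7 × 2540 km³ × (905/1000) = 1609 km³ of water.
Spread over 3.69×10^14 m² of ocean, Δh = 1.609×10^12 / 3.69×10^14 = 4.36×10^-3 m = 4.36 mm.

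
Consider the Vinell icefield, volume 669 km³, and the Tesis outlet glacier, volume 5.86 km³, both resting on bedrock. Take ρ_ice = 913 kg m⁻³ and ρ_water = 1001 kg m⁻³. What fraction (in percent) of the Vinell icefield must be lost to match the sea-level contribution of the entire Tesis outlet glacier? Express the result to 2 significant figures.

≈ 0.88 %

Equal sea-level rise means equal mass of meltwater, i.e. equal mass of ice lost.
Ice mass of Tesis: 5.350×10^12 kg; ice mass of Vinell: 6.108×10^14 kg.
Fraction required = 5.350×10^12 / 6.108×10^14 = 8.76×10^-3 → 0.88 %.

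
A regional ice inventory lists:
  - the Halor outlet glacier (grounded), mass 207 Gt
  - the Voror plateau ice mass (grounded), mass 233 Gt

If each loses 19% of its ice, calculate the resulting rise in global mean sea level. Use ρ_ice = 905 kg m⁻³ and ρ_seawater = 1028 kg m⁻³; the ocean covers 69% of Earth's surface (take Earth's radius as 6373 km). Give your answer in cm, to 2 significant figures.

Halor: 0.19 × 207 Gt = 3.933×10^13 kg; dividing by ρ_w = 1028 kg m⁻³ gives 3.826×10^10 m³ of water.
Voror: 0.19 × 233 Gt = 4.427×10^13 kg; dividing by ρ_w = 1028 kg m⁻³ gives 4.306×10^10 m³ of water.
Total added water ≈ 8.132×10^10 m³ over 3.52×10^14 m² → Δh = 2.31×10^-4 m = 0.023 cm.

≈ 0.023 cm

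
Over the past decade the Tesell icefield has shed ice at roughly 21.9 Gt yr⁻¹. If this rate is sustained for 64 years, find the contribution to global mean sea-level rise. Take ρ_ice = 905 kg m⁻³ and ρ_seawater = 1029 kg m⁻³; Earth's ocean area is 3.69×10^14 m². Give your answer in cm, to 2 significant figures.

Total mass lost = 21.9 Gt/yr × 64 yr = 1402 Gt = 1.402×10^15 kg.
ρ_w = 1029 kg m⁻³, so water volume = 1.402×10^15 / 1029 = 1.362×10^12 m³.
Δh = 1.362×10^12 / 3.69×10^14 = 3.69×10^-3 m = 0.37 cm.

≈ 0.37 cm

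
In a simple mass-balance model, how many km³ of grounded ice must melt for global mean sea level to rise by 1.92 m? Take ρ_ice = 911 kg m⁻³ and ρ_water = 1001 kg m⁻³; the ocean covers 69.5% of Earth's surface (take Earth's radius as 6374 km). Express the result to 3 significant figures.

≈ 7.49×10^5 km³

Required water volume = Δh × A = 1.92 m × 3.55×10^14 m² = 6.813×10^14 m³ = 6.813×10^5 km³.
Ice volume = water volume × ρ_w/ρ_ice = 6.813×10^5 × 1001/911 = 7.49×10^5 km³.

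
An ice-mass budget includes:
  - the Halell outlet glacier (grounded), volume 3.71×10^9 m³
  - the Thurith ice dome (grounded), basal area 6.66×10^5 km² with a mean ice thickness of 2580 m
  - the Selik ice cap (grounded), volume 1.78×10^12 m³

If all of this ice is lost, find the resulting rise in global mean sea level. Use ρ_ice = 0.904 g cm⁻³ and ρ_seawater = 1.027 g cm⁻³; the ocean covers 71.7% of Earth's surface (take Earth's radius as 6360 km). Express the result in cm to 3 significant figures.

≈ 415 cm

Halell: 3.71×10^9 m³ × (904/1027) = 3.266×10^9 m³ of water.
Thurith: ice volume = 6.66×10^5 km² × 2580 m = 1.718×10^6 km³; 1.718×10^6 × (904/1027) = 1.512×10^6 km³ of water.
Selik: 1.78×10^12 m³ × (904/1027) = 1.567×10^12 m³ of water.
Total added water ≈ 1.514×10^15 m³ over 3.64×10^14 m² → Δh = 4.15 m = 415 cm.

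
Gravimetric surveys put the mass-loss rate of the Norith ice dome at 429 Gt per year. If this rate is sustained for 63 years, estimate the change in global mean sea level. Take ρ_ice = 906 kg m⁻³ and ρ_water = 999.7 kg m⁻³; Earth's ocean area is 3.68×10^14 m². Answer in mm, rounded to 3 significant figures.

≈ 73.5 mm

Total mass lost = 429 Gt/yr × 63 yr = 2.703×10^4 Gt = 2.703×10^16 kg.
ρ_w = 999.7 kg m⁻³, so water volume = 2.703×10^16 / 999.7 = 2.704×10^13 m³.
Δh = 2.704×10^13 / 3.68×10^14 = 0.0735 m = 73.5 mm.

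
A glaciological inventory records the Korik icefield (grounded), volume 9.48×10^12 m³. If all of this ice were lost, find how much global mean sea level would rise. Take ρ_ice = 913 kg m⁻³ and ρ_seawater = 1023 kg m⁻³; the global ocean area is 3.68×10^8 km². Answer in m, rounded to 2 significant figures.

Korik: 9.48×10^12 m³ × (913/1023) = 8.461×10^12 m³ of water.
Spread over 3.68×10^14 m² of ocean, Δh = 8.461×10^12 / 3.68×10^14 = 0.0230 m.

≈ 0.023 m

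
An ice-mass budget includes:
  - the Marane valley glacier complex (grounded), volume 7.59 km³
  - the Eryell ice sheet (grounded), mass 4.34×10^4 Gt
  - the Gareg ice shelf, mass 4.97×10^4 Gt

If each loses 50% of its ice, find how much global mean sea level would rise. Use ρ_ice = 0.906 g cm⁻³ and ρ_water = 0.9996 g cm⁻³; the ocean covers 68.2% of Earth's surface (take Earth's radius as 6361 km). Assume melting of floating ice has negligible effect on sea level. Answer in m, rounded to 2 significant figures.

Marane: 0.5 × 7.59 km³ × (906/999.6) = 3.440 km³ of water.
Eryell: 0.5 × 4.34×10^4 Gt = 2.170×10^16 kg; dividing by ρ_w = 0.9996 g cm⁻³ = 999.6 kg m⁻³ gives 2.171×10^13 m³ of water.
The Gareg ice shelf is floating and already displaces its own weight of water, so its melt adds essentially nothing to sea level.
Total added water ≈ 2.171×10^13 m³ over 3.47×10^14 m² → Δh = 0.0626 m.

≈ 0.063 m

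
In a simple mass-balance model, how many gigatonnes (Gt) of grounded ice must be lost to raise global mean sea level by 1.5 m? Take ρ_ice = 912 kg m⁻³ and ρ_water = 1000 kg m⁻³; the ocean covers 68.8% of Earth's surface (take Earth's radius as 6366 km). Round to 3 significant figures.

Required water volume = Δh × A = 1.5 m × 3.50×10^14 m² = 5.256×10^14 m³.
ρ_w = 1000 kg m⁻³, so the mass of water = 5.256×10^14 m³ × 1000 kg m⁻³ = 5.256×10^17 kg = 5.26×10^5 Gt (and the same mass of ice, by conservation).

≈ 5.26×10^5 Gt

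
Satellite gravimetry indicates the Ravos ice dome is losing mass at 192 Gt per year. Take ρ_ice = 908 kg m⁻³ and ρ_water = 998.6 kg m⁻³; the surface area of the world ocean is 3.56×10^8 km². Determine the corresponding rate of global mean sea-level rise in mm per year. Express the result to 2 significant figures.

ρ_w = 998.6 kg m⁻³. Annual water volume added = 192 Gt / ρ_w = 1.920×10^14 kg / 998.6 kg m⁻³ = 1.923×10^11 m³.
Δh per year = 1.923×10^11 / 3.56×10^14 = 5.40×10^-4 m = 0.54 mm.

≈ 0.54 mm/yr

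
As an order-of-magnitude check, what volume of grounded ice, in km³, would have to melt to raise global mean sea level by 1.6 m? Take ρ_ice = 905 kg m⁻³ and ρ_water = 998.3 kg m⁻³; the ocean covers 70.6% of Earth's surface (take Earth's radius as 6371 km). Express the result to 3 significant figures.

Required water volume = Δh × A = 1.6 m × 3.60×10^14 m² = 5.762×10^14 m³ = 5.762×10^5 km³.
Ice volume = water volume × ρ_w/ρ_ice = 5.762×10^5 × 998.3/905 = 6.36×10^5 km³.

≈ 6.36×10^5 km³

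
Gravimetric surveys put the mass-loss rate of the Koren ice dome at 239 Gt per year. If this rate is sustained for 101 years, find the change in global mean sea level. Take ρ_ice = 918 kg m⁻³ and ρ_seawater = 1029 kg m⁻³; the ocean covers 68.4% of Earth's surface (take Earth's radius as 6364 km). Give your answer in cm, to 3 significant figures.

Total mass lost = 239 Gt/yr × 101 yr = 2.414×10^4 Gt = 2.414×10^16 kg.
ρ_w = 1029 kg m⁻³, so water volume = 2.414×10^16 / 1029 = 2.346×10^13 m³.
Δh = 2.346×10^13 / 3.48×10^14 = 0.0674 m = 6.74 cm.

≈ 6.74 cm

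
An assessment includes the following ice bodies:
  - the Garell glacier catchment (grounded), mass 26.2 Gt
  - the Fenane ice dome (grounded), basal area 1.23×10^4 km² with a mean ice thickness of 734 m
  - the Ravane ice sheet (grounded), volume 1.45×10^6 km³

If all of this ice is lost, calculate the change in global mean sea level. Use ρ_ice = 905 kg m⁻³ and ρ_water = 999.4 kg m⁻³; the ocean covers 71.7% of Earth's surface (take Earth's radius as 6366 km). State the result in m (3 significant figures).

Garell: 26.2 Gt = 2.620×10^13 kg; dividing by ρ_w = 999.4 kg m⁻³ gives 2.622×10^10 m³ of water.
Fenane: ice volume = 1.23×10^4 km² × 734 m = 9028 km³; 9028 × (905/999.4) = 8175 km³ of water.
Ravane: 1.45×10^6 km³ × (905/999.4) = 1.313×10^6 km³ of water.
Total added water ≈ 1.321×10^15 m³ over 3.65×10^14 m² → Δh = 3.62 m.

≈ 3.62 m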